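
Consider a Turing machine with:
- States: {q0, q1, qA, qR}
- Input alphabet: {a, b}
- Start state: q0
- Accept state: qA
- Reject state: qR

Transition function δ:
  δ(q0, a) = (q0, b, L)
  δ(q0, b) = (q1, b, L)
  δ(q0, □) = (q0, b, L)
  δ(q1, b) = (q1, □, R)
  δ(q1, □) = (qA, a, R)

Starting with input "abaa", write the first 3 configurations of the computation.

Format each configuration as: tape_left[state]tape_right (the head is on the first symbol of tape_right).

Transitions applied:
Step 1: δ(q0, a) = (q0, b, L)
Step 2: δ(q0, □) = (q0, b, L)

The first 3 configurations are:
[q0]abaa ⊢ [q0]□bbaa ⊢ [q0]□bbbaa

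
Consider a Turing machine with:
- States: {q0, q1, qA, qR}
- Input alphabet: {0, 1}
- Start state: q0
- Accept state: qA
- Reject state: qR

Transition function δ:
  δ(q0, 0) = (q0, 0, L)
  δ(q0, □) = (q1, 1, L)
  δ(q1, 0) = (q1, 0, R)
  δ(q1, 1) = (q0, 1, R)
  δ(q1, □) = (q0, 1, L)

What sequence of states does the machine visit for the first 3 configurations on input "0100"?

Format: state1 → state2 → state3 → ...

Execution trace:
Initial: [q0]0100
Step 1: δ(q0, 0) = (q0, 0, L) → [q0]□0100
Step 2: δ(q0, □) = (q1, 1, L) → [q1]□10100

State sequence: q0 → q0 → q1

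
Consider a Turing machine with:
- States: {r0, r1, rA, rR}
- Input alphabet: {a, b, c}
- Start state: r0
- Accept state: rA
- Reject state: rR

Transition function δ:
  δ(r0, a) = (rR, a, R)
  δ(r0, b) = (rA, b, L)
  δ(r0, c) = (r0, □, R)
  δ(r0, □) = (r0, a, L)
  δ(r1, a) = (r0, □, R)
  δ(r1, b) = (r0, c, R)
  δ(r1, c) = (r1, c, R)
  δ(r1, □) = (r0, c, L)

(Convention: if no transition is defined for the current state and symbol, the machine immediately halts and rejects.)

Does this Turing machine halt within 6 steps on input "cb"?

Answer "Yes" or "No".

Execution trace:
Initial: [r0]cb
Step 1: δ(r0, c) = (r0, □, R) → □[r0]b
Step 2: δ(r0, b) = (rA, b, L) → [rA]□b

The machine reaches the accept state rA and halts.
The machine halted after 2 steps (within the 6-step bound).

Answer: Yes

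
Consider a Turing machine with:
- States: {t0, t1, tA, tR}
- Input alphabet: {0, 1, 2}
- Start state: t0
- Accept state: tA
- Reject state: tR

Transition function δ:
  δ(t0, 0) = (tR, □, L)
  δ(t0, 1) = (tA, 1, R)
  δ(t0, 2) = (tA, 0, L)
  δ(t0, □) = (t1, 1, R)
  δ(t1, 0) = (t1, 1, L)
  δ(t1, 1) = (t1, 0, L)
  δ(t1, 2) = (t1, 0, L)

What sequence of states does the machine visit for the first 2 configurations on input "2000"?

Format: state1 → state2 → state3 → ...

Execution trace:
Initial: [t0]2000
Step 1: δ(t0, 2) = (tA, 0, L) → [tA]□0000

The machine reaches the accept state tA and halts.

State sequence: t0 → tA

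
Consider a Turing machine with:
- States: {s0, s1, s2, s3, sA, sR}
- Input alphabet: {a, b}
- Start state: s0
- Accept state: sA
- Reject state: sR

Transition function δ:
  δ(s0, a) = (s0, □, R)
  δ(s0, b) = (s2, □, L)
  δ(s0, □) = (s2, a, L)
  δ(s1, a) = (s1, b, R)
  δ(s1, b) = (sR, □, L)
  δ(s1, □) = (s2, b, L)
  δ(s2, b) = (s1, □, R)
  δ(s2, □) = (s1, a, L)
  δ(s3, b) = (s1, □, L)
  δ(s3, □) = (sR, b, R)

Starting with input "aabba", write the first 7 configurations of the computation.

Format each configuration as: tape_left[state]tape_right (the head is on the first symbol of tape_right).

Transitions applied:
Step 1: δ(s0, a) = (s0, □, R)
Step 2: δ(s0, a) = (s0, □, R)
Step 3: δ(s0, b) = (s2, □, L)
Step 4: δ(s2, □) = (s1, a, L)
Step 5: δ(s1, □) = (s2, b, L)
Step 6: δ(s2, □) = (s1, a, L)

The first 7 configurations are:
[s0]aabba ⊢ □[s0]abba ⊢ □□[s0]bba ⊢ □[s2]□□ba ⊢ [s1]□a□ba ⊢ [s2]□ba□ba ⊢ [s1]□aba□ba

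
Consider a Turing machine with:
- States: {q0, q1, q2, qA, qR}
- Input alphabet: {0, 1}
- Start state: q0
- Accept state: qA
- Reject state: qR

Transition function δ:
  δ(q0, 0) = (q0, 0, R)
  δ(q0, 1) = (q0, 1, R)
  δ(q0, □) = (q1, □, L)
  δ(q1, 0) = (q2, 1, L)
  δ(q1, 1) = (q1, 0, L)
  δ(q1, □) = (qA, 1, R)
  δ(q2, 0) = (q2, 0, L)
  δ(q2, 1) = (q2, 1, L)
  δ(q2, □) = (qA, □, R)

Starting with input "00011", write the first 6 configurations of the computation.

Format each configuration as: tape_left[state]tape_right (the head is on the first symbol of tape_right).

Transitions applied:
Step 1: δ(q0, 0) = (q0, 0, R)
Step 2: δ(q0, 0) = (q0, 0, R)
Step 3: δ(q0, 0) = (q0, 0, R)
Step 4: δ(q0, 1) = (q0, 1, R)
Step 5: δ(q0, 1) = (q0, 1, R)

The first 6 configurations are:
[q0]00011 ⊢ 0[q0]0011 ⊢ 00[q0]011 ⊢ 000[q0]11 ⊢ 0001[q0]1 ⊢ 00011[q0]□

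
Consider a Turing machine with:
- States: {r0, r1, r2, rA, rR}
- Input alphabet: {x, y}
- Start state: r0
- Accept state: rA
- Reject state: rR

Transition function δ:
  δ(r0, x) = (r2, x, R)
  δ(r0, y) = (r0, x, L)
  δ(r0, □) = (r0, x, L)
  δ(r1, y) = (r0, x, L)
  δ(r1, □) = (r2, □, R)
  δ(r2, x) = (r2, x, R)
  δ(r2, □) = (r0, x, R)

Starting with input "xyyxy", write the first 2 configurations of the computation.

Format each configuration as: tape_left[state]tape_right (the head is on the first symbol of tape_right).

Transitions applied:
Step 1: δ(r0, x) = (r2, x, R)

The first 2 configurations are:
[r0]xyyxy ⊢ x[r2]yyxy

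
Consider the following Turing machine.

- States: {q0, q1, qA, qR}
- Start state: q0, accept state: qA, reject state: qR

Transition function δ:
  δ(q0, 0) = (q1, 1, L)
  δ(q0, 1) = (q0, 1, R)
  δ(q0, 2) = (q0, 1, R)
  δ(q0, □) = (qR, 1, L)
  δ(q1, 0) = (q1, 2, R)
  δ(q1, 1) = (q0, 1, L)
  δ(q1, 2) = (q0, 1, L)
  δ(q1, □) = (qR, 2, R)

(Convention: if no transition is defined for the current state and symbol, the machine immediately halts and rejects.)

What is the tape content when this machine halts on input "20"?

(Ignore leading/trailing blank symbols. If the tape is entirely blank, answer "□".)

Execution trace:
Initial: [q0]20
Step 1: δ(q0, 2) = (q0, 1, R) → 1[q0]0
Step 2: δ(q0, 0) = (q1, 1, L) → [q1]11
Step 3: δ(q1, 1) = (q0, 1, L) → [q0]□11
Step 4: δ(q0, □) = (qR, 1, L) → [qR]□111

The machine reaches the reject state qR and halts.

Final tape (ignoring leading/trailing blanks): 111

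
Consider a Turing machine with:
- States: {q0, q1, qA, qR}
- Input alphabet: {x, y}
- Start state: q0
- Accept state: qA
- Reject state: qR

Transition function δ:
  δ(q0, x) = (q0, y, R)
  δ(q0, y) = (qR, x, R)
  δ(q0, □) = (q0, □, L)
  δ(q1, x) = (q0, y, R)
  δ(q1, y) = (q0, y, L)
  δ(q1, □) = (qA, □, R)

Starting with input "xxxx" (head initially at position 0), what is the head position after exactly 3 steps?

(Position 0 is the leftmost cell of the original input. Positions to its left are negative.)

Execution trace (head position shown):
Step 0: [q0]xxxx  (head at position 0)
Step 1: move right → y[q0]xxx  (head at position 1)
Step 2: move right → yy[q0]xx  (head at position 2)
Step 3: move right → yyy[q0]x  (head at position 3)

After 3 steps, the head is at position 3.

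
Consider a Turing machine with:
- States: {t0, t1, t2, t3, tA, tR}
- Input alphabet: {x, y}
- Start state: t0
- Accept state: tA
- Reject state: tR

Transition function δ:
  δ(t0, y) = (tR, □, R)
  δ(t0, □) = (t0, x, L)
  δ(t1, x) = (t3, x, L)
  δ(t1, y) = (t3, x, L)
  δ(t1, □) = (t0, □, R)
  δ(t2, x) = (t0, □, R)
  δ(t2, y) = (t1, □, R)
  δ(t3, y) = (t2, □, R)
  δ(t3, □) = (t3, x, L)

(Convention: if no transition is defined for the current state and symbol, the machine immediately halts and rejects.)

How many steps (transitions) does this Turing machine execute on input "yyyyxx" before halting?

Execution trace:
Initial: [t0]yyyyxx
Step 1: δ(t0, y) = (tR, □, R) → □[tR]yyyxx

The machine reaches the reject state tR and halts.

The machine executed 1 step before halting.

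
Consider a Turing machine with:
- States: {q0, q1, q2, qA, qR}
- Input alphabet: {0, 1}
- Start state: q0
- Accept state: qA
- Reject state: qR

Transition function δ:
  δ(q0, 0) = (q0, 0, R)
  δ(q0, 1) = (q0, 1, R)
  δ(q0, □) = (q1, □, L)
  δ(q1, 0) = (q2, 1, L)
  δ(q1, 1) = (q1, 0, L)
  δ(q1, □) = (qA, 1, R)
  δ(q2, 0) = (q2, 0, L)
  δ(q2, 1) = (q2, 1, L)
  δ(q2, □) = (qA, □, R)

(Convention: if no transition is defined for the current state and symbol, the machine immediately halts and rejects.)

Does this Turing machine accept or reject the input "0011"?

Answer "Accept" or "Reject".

Execution trace:
Initial: [q0]0011
Step 1: δ(q0, 0) = (q0, 0, R) → 0[q0]011
Step 2: δ(q0, 0) = (q0, 0, R) → 00[q0]11
Step 3: δ(q0, 1) = (q0, 1, R) → 001[q0]1
Step 4: δ(q0, 1) = (q0, 1, R) → 0011[q0]□
Step 5: δ(q0, □) = (q1, □, L) → 001[q1]1□
Step 6: δ(q1, 1) = (q1, 0, L) → 00[q1]10□
Step 7: δ(q1, 1) = (q1, 0, L) → 0[q1]000□
Step 8: δ(q1, 0) = (q2, 1, L) → [q2]0100□
Step 9: δ(q2, 0) = (q2, 0, L) → [q2]□0100□
Step 10: δ(q2, □) = (qA, □, R) → □[qA]0100□

The machine reaches the accept state qA and halts.

Answer: Accept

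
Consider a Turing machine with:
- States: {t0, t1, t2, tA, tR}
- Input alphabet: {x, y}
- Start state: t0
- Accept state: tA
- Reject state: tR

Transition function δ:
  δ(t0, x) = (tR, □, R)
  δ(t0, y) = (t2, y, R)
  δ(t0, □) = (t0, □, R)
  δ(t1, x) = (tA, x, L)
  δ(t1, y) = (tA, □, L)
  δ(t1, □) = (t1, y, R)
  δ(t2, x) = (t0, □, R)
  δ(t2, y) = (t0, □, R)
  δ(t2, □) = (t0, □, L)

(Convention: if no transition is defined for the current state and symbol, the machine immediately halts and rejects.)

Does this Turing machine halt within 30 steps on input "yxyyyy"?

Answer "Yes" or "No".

Execution trace:
Initial: [t0]yxyyyy
Step 1: δ(t0, y) = (t2, y, R) → y[t2]xyyyy
Step 2: δ(t2, x) = (t0, □, R) → y□[t0]yyyy
Step 3: δ(t0, y) = (t2, y, R) → y□y[t2]yyy
Step 4: δ(t2, y) = (t0, □, R) → y□y□[t0]yy
Step 5: δ(t0, y) = (t2, y, R) → y□y□y[t2]y
Step 6: δ(t2, y) = (t0, □, R) → y□y□y□[t0]□
Step 7: δ(t0, □) = (t0, □, R) → y□y□y□□[t0]□
Step 8: δ(t0, □) = (t0, □, R) → y□y□y□□□[t0]□
Step 9: δ(t0, □) = (t0, □, R) → y□y□y□□□□[t0]□
Step 10: δ(t0, □) = (t0, □, R) → y□y□y□□□□□[t0]□
Step 11: δ(t0, □) = (t0, □, R) → y□y□y□□□□□□[t0]□
Step 12: δ(t0, □) = (t0, □, R) → y□y□y□□□□□□□[t0]□
Step 13: δ(t0, □) = (t0, □, R) → y□y□y□□□□□□□□[t0]□
Step 14: δ(t0, □) = (t0, □, R) → y□y□y□□□□□□□□□[t0]□
Step 15: δ(t0, □) = (t0, □, R) → y□y□y□□□□□□□□□□[t0]□
Step 16: δ(t0, □) = (t0, □, R) → y□y□y□□□□□□□□□□□[t0]□
Step 17: δ(t0, □) = (t0, □, R) → y□y□y□□□□□□□□□□□□[t0]□
Step 18: δ(t0, □) = (t0, □, R) → y□y□y□□□□□□□□□□□□□[t0]□
Step 19: δ(t0, □) = (t0, □, R) → y□y□y□□□□□□□□□□□□□□[t0]□
Step 20: δ(t0, □) = (t0, □, R) → y□y□y□□□□□□□□□□□□□□□[t0]□
Step 21: δ(t0, □) = (t0, □, R) → y□y□y□□□□□□□□□□□□□□□□[t0]□
Step 22: δ(t0, □) = (t0, □, R) → y□y□y□□□□□□□□□□□□□□□□□[t0]□
Step 23: δ(t0, □) = (t0, □, R) → y□y□y□□□□□□□□□□□□□□□□□□[t0]□
Step 24: δ(t0, □) = (t0, □, R) → y□y□y□□□□□□□□□□□□□□□□□□□[t0]□
Step 25: δ(t0, □) = (t0, □, R) → y□y□y□□□□□□□□□□□□□□□□□□□□[t0]□
Step 26: δ(t0, □) = (t0, □, R) → y□y□y□□□□□□□□□□□□□□□□□□□□□[t0]□
Step 27: δ(t0, □) = (t0, □, R) → y□y□y□□□□□□□□□□□□□□□□□□□□□□[t0]□
Step 28: δ(t0, □) = (t0, □, R) → y□y□y□□□□□□□□□□□□□□□□□□□□□□□[t0]□
Step 29: δ(t0, □) = (t0, □, R) → y□y□y□□□□□□□□□□□□□□□□□□□□□□□□[t0]□
Step 30: δ(t0, □) = (t0, □, R) → y□y□y□□□□□□□□□□□□□□□□□□□□□□□□□[t0]□

The machine has not reached a halting state after 30 steps.
The machine did not halt within the 30-step bound.

Answer: No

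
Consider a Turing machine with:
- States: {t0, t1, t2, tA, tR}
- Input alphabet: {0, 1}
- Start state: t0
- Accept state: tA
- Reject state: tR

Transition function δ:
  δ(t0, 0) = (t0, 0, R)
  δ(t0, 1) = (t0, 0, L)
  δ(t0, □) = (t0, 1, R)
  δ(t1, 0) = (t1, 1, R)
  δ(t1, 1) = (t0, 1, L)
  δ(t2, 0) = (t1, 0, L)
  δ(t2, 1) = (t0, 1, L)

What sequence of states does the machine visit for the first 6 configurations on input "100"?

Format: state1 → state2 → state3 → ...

Execution trace:
Initial: [t0]100
Step 1: δ(t0, 1) = (t0, 0, L) → [t0]□000
Step 2: δ(t0, □) = (t0, 1, R) → 1[t0]000
Step 3: δ(t0, 0) = (t0, 0, R) → 10[t0]00
Step 4: δ(t0, 0) = (t0, 0, R) → 100[t0]0
Step 5: δ(t0, 0) = (t0, 0, R) → 1000[t0]□

State sequence: t0 → t0 → t0 → t0 → t0 → t0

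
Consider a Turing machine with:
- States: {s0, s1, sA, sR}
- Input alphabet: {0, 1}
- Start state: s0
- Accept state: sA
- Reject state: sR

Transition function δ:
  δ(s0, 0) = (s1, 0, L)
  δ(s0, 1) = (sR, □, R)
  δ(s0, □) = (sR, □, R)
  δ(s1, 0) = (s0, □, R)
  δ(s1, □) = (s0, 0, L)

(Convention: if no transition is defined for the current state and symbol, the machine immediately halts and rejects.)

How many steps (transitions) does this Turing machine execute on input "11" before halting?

Execution trace:
Initial: [s0]11
Step 1: δ(s0, 1) = (sR, □, R) → □[sR]1

The machine reaches the reject state sR and halts.

The machine executed 1 step before halting.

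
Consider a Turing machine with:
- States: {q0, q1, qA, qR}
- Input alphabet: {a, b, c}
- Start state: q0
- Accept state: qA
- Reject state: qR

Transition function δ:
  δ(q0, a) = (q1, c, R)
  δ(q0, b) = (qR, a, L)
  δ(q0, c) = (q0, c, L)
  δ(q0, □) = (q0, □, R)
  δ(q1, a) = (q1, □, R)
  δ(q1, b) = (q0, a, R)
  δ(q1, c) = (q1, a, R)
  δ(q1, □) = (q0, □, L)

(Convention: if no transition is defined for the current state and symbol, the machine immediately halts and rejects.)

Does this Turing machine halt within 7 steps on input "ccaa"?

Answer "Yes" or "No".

Execution trace:
Initial: [q0]ccaa
Step 1: δ(q0, c) = (q0, c, L) → [q0]□ccaa
Step 2: δ(q0, □) = (q0, □, R) → □[q0]ccaa
Step 3: δ(q0, c) = (q0, c, L) → [q0]□ccaa
Step 4: δ(q0, □) = (q0, □, R) → □[q0]ccaa
Step 5: δ(q0, c) = (q0, c, L) → [q0]□ccaa
Step 6: δ(q0, □) = (q0, □, R) → □[q0]ccaa
Step 7: δ(q0, c) = (q0, c, L) → [q0]□ccaa

The machine has not reached a halting state after 7 steps.
The machine did not halt within the 7-step bound.

Answer: No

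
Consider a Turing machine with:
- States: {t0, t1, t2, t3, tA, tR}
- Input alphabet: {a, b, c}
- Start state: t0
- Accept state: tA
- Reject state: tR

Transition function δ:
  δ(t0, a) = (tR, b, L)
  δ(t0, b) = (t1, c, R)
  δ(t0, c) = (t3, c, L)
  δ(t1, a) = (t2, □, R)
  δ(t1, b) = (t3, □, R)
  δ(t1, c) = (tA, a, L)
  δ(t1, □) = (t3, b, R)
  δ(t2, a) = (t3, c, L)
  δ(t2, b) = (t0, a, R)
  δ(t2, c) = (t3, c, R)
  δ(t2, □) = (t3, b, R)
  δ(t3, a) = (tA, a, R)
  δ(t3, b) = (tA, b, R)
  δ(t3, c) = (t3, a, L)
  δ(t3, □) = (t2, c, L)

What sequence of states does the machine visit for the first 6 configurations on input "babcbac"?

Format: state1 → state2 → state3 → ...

Execution trace:
Initial: [t0]babcbac
Step 1: δ(t0, b) = (t1, c, R) → c[t1]abcbac
Step 2: δ(t1, a) = (t2, □, R) → c□[t2]bcbac
Step 3: δ(t2, b) = (t0, a, R) → c□a[t0]cbac
Step 4: δ(t0, c) = (t3, c, L) → c□[t3]acbac
Step 5: δ(t3, a) = (tA, a, R) → c□a[tA]cbac

The machine reaches the accept state tA and halts.

State sequence: t0 → t1 → t2 → t0 → t3 → tA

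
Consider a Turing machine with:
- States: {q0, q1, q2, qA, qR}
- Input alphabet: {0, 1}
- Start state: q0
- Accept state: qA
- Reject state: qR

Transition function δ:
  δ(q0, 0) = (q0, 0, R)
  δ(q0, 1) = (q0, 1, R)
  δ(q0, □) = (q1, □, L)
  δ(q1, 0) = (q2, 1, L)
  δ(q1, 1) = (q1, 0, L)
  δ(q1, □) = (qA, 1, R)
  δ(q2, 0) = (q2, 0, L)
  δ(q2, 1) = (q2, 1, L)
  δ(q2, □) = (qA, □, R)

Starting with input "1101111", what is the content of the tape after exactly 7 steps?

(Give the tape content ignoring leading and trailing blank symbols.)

Execution trace:
Initial: [q0]1101111
Step 1: δ(q0, 1) = (q0, 1, R) → 1[q0]101111
Step 2: δ(q0, 1) = (q0, 1, R) → 11[q0]01111
Step 3: δ(q0, 0) = (q0, 0, R) → 110[q0]1111
Step 4: δ(q0, 1) = (q0, 1, R) → 1101[q0]111
Step 5: δ(q0, 1) = (q0, 1, R) → 11011[q0]11
Step 6: δ(q0, 1) = (q0, 1, R) → 110111[q0]1
Step 7: δ(q0, 1) = (q0, 1, R) → 1101111[q0]□

After 7 steps, the tape (ignoring leading/trailing blanks) is: 1101111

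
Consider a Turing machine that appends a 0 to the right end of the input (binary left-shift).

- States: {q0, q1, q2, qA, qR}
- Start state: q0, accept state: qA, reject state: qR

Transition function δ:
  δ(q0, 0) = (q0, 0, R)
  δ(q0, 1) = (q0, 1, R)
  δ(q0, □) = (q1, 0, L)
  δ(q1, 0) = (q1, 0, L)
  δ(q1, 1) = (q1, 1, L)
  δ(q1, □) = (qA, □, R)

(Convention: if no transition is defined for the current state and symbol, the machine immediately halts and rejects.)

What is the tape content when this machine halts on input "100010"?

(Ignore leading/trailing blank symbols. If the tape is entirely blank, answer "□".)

Execution trace:
Initial: [q0]100010
Step 1: δ(q0, 1) = (q0, 1, R) → 1[q0]00010
Step 2: δ(q0, 0) = (q0, 0, R) → 10[q0]0010
Step 3: δ(q0, 0) = (q0, 0, R) → 100[q0]010
Step 4: δ(q0, 0) = (q0, 0, R) → 1000[q0]10
Step 5: δ(q0, 1) = (q0, 1, R) → 10001[q0]0
Step 6: δ(q0, 0) = (q0, 0, R) → 100010[q0]□
Step 7: δ(q0, □) = (q1, 0, L) → 10001[q1]00
Step 8: δ(q1, 0) = (q1, 0, L) → 1000[q1]100
Step 9: δ(q1, 1) = (q1, 1, L) → 100[q1]0100
Step 10: δ(q1, 0) = (q1, 0, L) → 10[q1]00100
Step 11: δ(q1, 0) = (q1, 0, L) → 1[q1]000100
Step 12: δ(q1, 0) = (q1, 0, L) → [q1]1000100
Step 13: δ(q1, 1) = (q1, 1, L) → [q1]□1000100
Step 14: δ(q1, □) = (qA, □, R) → □[qA]1000100

The machine reaches the accept state qA and halts.

Final tape (ignoring leading/trailing blanks): 1000100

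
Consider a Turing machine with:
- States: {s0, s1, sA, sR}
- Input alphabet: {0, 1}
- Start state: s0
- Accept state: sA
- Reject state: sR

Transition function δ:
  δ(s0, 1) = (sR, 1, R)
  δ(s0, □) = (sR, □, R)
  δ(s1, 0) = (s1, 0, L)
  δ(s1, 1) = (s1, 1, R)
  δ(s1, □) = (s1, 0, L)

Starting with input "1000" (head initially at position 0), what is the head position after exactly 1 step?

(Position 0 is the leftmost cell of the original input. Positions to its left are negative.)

Execution trace (head position shown):
Step 0: [s0]1000  (head at position 0)
Step 1: move right → 1[sR]000  (head at position 1)

After 1 step, the head is at position 1.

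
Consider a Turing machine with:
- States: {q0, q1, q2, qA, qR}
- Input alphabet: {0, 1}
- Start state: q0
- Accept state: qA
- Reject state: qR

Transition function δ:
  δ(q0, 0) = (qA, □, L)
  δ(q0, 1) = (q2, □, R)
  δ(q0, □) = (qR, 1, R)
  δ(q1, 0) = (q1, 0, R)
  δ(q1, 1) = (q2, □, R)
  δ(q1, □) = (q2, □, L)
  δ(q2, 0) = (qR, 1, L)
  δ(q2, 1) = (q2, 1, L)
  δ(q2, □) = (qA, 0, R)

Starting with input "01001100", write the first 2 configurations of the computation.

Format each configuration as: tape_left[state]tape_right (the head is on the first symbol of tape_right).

Transitions applied:
Step 1: δ(q0, 0) = (qA, □, L)

The first 2 configurations are:
[q0]01001100 ⊢ [qA]□□1001100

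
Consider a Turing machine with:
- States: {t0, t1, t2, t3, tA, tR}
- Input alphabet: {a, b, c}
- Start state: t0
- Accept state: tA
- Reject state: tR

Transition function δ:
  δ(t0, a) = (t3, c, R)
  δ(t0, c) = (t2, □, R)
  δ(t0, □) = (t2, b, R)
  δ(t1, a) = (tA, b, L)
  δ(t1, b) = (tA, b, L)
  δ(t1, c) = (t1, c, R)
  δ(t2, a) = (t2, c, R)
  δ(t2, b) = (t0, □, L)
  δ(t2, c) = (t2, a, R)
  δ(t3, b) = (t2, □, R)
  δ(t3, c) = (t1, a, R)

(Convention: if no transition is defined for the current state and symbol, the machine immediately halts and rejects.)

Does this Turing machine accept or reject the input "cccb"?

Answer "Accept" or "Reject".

Execution trace:
Initial: [t0]cccb
Step 1: δ(t0, c) = (t2, □, R) → □[t2]ccb
Step 2: δ(t2, c) = (t2, a, R) → □a[t2]cb
Step 3: δ(t2, c) = (t2, a, R) → □aa[t2]b
Step 4: δ(t2, b) = (t0, □, L) → □a[t0]a□
Step 5: δ(t0, a) = (t3, c, R) → □ac[t3]□

No transition is defined for δ(t3, □). By convention the machine halts and rejects.

Answer: Reject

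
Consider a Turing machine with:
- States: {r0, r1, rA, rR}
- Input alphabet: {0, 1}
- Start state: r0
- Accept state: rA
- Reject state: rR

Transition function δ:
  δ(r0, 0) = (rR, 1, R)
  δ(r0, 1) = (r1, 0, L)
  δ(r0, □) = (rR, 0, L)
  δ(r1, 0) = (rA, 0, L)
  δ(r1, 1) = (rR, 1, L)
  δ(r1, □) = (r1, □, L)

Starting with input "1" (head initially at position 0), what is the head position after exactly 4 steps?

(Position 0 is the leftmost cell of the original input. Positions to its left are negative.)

Execution trace (head position shown):
Step 0: [r0]1  (head at position 0)
Step 1: move left → [r1]□0  (head at position -1)
Step 2: move left → [r1]□□0  (head at position -2)
Step 3: move left → [r1]□□□0  (head at position -3)
Step 4: move left → [r1]□□□□0  (head at position -4)

After 4 steps, the head is at position -4.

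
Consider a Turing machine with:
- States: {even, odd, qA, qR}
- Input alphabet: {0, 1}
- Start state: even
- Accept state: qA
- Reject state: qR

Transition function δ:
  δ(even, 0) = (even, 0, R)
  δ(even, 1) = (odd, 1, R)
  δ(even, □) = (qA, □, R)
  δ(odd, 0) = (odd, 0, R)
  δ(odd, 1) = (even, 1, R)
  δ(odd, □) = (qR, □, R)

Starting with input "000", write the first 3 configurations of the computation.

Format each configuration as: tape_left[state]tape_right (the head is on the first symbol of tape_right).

Transitions applied:
Step 1: δ(even, 0) = (even, 0, R)
Step 2: δ(even, 0) = (even, 0, R)

The first 3 configurations are:
[even]000 ⊢ 0[even]00 ⊢ 00[even]0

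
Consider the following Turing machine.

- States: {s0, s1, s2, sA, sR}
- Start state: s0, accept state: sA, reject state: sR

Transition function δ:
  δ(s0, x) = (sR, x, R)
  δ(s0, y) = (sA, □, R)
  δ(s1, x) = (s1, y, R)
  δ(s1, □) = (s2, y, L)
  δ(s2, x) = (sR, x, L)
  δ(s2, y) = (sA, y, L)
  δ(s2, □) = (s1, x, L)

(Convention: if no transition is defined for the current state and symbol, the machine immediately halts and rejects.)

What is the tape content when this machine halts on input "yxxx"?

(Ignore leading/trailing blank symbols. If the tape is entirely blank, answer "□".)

Execution trace:
Initial: [s0]yxxx
Step 1: δ(s0, y) = (sA, □, R) → □[sA]xxx

The machine reaches the accept state sA and halts.

Final tape (ignoring leading/trailing blanks): xxx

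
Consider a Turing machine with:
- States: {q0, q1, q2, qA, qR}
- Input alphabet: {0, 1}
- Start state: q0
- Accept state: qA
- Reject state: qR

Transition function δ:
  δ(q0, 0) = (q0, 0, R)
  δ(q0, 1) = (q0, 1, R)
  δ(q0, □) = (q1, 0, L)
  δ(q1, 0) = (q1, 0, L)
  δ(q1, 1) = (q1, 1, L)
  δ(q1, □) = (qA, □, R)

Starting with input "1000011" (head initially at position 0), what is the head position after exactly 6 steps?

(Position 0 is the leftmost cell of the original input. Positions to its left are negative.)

Execution trace (head position shown):
Step 0: [q0]1000011  (head at position 0)
Step 1: move right → 1[q0]000011  (head at position 1)
Step 2: move right → 10[q0]00011  (head at position 2)
Step 3: move right → 100[q0]0011  (head at position 3)
Step 4: move right → 1000[q0]011  (head at position 4)
Step 5: move right → 10000[q0]11  (head at position 5)
Step 6: move right → 100001[q0]1  (head at position 6)

After 6 steps, the head is at position 6.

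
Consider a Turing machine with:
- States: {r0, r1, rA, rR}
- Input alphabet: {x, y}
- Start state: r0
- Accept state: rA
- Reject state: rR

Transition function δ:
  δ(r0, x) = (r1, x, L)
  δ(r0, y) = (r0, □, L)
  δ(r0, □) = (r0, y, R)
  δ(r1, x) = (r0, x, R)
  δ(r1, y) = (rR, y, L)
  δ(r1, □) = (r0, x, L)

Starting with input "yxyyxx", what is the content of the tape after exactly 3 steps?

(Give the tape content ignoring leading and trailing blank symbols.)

Execution trace:
Initial: [r0]yxyyxx
Step 1: δ(r0, y) = (r0, □, L) → [r0]□□xyyxx
Step 2: δ(r0, □) = (r0, y, R) → y[r0]□xyyxx
Step 3: δ(r0, □) = (r0, y, R) → yy[r0]xyyxx

After 3 steps, the tape (ignoring leading/trailing blanks) is: yyxyyxx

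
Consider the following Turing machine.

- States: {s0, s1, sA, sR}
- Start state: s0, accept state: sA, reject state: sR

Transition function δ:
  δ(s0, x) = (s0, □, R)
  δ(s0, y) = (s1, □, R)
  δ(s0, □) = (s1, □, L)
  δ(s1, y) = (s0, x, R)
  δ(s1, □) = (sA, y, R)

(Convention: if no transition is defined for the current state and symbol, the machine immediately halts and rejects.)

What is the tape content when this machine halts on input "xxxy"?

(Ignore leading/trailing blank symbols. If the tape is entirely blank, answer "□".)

Execution trace:
Initial: [s0]xxxy
Step 1: δ(s0, x) = (s0, □, R) → □[s0]xxy
Step 2: δ(s0, x) = (s0, □, R) → □□[s0]xy
Step 3: δ(s0, x) = (s0, □, R) → □□□[s0]y
Step 4: δ(s0, y) = (s1, □, R) → □□□□[s1]□
Step 5: δ(s1, □) = (sA, y, R) → □□□□y[sA]□

The machine reaches the accept state sA and halts.

Final tape (ignoring leading/trailing blanks): y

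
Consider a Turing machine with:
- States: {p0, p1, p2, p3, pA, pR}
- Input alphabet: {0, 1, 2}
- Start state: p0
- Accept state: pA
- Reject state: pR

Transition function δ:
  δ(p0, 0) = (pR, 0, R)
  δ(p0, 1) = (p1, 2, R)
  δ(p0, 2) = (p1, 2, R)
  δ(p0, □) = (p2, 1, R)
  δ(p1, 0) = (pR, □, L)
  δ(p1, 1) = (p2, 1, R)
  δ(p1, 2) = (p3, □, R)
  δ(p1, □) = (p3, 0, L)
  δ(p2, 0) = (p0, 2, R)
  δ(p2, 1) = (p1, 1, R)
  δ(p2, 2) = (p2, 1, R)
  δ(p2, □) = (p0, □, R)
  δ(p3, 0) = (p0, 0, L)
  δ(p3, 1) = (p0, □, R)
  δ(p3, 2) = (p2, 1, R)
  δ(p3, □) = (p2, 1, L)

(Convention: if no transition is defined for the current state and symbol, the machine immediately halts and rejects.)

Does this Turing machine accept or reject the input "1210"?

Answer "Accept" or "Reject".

Execution trace:
Initial: [p0]1210
Step 1: δ(p0, 1) = (p1, 2, R) → 2[p1]210
Step 2: δ(p1, 2) = (p3, □, R) → 2□[p3]10
Step 3: δ(p3, 1) = (p0, □, R) → 2□□[p0]0
Step 4: δ(p0, 0) = (pR, 0, R) → 2□□0[pR]□

The machine reaches the reject state pR and halts.

Answer: Reject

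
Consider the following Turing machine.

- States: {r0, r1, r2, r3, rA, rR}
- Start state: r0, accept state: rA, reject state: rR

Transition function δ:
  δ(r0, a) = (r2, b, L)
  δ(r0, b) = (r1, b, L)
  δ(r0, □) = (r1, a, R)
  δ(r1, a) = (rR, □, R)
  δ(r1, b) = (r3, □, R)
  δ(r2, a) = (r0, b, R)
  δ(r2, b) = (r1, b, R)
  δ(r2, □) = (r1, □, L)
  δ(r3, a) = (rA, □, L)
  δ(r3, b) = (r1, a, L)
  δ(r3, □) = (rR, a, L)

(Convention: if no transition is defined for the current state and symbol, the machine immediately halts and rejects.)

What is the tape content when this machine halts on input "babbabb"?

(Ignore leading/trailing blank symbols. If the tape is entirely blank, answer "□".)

Execution trace:
Initial: [r0]babbabb
Step 1: δ(r0, b) = (r1, b, L) → [r1]□babbabb

No transition is defined for δ(r1, □). By convention the machine halts and rejects.

Final tape (ignoring leading/trailing blanks): babbabb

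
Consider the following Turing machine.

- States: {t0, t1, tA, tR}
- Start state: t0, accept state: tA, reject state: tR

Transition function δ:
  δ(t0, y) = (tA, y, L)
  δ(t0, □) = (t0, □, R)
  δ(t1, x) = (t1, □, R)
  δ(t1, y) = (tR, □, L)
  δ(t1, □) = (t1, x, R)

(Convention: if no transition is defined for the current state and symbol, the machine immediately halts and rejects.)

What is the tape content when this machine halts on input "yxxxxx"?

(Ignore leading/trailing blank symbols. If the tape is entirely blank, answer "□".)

Execution trace:
Initial: [t0]yxxxxx
Step 1: δ(t0, y) = (tA, y, L) → [tA]□yxxxxx

The machine reaches the accept state tA and halts.

Final tape (ignoring leading/trailing blanks): yxxxxx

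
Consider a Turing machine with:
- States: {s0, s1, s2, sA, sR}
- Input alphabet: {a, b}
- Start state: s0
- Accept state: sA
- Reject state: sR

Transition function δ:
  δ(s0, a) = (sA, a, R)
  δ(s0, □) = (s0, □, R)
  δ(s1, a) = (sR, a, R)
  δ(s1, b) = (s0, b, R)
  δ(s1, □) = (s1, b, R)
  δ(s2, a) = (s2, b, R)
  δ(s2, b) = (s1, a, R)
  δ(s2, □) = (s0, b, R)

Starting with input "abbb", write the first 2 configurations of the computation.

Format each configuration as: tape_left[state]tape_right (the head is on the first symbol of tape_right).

Transitions applied:
Step 1: δ(s0, a) = (sA, a, R)

The first 2 configurations are:
[s0]abbb ⊢ a[sA]bbb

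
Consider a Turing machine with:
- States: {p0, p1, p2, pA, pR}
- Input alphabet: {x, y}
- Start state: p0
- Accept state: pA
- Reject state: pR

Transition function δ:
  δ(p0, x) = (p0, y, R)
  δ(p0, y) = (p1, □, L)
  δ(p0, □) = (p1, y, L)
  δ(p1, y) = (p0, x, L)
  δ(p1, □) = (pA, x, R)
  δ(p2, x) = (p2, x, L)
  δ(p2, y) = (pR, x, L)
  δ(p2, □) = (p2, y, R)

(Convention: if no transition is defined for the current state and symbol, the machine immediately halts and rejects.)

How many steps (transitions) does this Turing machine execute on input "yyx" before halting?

Execution trace:
Initial: [p0]yyx
Step 1: δ(p0, y) = (p1, □, L) → [p1]□□yx
Step 2: δ(p1, □) = (pA, x, R) → x[pA]□yx

The machine reaches the accept state pA and halts.

The machine executed 2 steps before halting.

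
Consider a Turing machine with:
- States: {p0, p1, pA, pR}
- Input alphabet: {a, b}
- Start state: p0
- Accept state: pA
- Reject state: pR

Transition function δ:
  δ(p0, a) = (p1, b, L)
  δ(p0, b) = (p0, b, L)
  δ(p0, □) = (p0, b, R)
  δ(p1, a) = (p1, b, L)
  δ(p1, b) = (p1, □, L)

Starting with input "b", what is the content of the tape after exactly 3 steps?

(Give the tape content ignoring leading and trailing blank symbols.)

Execution trace:
Initial: [p0]b
Step 1: δ(p0, b) = (p0, b, L) → [p0]□b
Step 2: δ(p0, □) = (p0, b, R) → b[p0]b
Step 3: δ(p0, b) = (p0, b, L) → [p0]bb

After 3 steps, the tape (ignoring leading/trailing blanks) is: bb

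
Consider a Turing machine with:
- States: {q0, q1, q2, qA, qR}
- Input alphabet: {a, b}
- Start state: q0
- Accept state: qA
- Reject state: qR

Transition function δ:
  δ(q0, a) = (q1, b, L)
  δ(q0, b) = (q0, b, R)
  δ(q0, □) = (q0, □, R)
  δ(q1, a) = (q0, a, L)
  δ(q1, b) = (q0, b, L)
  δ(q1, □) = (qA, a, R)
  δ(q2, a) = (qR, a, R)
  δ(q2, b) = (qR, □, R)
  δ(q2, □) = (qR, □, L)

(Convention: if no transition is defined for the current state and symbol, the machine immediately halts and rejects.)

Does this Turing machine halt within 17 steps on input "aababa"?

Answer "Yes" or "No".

Execution trace:
Initial: [q0]aababa
Step 1: δ(q0, a) = (q1, b, L) → [q1]□bababa
Step 2: δ(q1, □) = (qA, a, R) → a[qA]bababa

The machine reaches the accept state qA and halts.
The machine halted after 2 steps (within the 17-step bound).

Answer: Yes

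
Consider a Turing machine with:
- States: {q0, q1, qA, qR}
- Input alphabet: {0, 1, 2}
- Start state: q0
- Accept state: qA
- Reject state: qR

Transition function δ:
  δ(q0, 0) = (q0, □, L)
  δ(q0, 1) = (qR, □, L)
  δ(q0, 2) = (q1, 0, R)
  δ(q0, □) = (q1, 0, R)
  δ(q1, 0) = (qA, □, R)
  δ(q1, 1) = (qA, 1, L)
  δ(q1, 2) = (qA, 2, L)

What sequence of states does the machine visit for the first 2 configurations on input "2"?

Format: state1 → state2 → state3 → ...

Execution trace:
Initial: [q0]2
Step 1: δ(q0, 2) = (q1, 0, R) → 0[q1]□

No transition is defined for δ(q1, □). By convention the machine halts and rejects.

State sequence: q0 → q1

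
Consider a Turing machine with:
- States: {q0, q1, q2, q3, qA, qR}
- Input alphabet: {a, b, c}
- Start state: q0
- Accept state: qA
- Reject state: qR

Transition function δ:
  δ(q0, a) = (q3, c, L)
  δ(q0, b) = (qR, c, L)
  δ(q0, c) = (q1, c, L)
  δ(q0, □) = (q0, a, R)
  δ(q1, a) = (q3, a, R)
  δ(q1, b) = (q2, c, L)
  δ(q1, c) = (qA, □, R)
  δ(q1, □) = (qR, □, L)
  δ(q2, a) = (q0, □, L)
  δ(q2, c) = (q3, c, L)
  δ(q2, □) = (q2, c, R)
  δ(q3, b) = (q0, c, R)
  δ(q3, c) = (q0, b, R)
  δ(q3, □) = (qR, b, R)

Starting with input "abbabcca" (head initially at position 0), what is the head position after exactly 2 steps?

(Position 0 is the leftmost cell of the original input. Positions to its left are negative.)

Execution trace (head position shown):
Step 0: [q0]abbabcca  (head at position 0)
Step 1: move left → [q3]□cbbabcca  (head at position -1)
Step 2: move right → b[qR]cbbabcca  (head at position 0)

After 2 steps, the head is at position 0.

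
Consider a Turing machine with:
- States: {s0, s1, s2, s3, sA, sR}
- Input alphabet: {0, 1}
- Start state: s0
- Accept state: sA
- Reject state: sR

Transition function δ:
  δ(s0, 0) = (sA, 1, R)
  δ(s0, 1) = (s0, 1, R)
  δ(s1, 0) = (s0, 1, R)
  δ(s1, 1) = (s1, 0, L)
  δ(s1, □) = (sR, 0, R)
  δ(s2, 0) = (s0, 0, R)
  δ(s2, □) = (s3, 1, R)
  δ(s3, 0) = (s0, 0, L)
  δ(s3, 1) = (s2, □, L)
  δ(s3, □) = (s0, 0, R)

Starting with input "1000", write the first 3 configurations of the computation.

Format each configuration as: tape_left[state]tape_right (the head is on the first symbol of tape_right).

Transitions applied:
Step 1: δ(s0, 1) = (s0, 1, R)
Step 2: δ(s0, 0) = (sA, 1, R)

The first 3 configurations are:
[s0]1000 ⊢ 1[s0]000 ⊢ 11[sA]00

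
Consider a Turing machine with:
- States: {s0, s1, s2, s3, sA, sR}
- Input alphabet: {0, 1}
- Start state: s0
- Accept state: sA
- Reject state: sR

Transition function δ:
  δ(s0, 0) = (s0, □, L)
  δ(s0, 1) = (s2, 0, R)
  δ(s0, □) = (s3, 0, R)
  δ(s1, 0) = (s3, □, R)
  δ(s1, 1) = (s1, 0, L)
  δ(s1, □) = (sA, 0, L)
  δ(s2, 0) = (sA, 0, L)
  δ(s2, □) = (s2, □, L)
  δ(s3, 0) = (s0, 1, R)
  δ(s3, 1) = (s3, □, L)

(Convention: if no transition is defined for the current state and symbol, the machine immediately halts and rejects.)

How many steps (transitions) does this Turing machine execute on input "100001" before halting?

Execution trace:
Initial: [s0]100001
Step 1: δ(s0, 1) = (s2, 0, R) → 0[s2]00001
Step 2: δ(s2, 0) = (sA, 0, L) → [sA]000001

The machine reaches the accept state sA and halts.

The machine executed 2 steps before halting.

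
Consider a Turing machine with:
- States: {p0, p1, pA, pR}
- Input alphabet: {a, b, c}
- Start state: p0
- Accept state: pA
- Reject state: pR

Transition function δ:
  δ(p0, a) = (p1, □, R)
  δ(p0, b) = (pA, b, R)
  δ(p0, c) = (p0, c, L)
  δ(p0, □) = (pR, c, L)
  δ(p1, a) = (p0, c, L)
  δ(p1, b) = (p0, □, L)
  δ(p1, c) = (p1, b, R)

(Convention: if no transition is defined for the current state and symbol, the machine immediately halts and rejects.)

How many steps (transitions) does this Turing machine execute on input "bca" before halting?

Execution trace:
Initial: [p0]bca
Step 1: δ(p0, b) = (pA, b, R) → b[pA]ca

The machine reaches the accept state pA and halts.

The machine executed 1 step before halting.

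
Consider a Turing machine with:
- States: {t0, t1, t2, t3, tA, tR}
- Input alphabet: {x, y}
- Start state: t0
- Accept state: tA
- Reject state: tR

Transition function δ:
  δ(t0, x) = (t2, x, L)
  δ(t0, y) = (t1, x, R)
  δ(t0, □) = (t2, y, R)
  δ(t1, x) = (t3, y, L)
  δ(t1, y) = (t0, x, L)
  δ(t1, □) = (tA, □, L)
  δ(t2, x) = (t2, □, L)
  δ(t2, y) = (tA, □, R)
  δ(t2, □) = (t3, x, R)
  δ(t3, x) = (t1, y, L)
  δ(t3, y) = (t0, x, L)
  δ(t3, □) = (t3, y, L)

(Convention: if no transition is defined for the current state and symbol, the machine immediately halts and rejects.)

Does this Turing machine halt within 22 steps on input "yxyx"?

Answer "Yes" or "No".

Execution trace:
Initial: [t0]yxyx
Step 1: δ(t0, y) = (t1, x, R) → x[t1]xyx
Step 2: δ(t1, x) = (t3, y, L) → [t3]xyyx
Step 3: δ(t3, x) = (t1, y, L) → [t1]□yyyx
Step 4: δ(t1, □) = (tA, □, L) → [tA]□□yyyx

The machine reaches the accept state tA and halts.
The machine halted after 4 steps (within the 22-step bound).

Answer: Yes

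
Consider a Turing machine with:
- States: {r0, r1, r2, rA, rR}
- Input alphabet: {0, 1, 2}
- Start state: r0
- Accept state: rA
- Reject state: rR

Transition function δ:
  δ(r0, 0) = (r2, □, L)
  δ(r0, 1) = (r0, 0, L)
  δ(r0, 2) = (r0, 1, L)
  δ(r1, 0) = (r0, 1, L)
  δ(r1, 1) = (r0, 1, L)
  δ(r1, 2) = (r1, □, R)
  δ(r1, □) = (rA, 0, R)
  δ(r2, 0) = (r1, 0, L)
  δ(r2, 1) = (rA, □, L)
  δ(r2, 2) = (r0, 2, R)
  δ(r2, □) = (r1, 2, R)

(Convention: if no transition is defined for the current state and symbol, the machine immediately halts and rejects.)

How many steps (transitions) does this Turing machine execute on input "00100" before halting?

Execution trace:
Initial: [r0]00100
Step 1: δ(r0, 0) = (r2, □, L) → [r2]□□0100
Step 2: δ(r2, □) = (r1, 2, R) → 2[r1]□0100
Step 3: δ(r1, □) = (rA, 0, R) → 20[rA]0100

The machine reaches the accept state rA and halts.

The machine executed 3 steps before halting.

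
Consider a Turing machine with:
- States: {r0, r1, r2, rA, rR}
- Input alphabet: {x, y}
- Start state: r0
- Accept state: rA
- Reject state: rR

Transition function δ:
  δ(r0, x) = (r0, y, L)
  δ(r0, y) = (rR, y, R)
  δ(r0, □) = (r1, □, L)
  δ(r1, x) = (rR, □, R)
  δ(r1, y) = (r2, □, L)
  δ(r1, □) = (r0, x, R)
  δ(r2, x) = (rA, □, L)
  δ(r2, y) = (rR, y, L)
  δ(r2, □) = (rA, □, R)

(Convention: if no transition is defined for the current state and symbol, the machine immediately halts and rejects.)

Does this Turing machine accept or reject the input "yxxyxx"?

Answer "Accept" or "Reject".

Execution trace:
Initial: [r0]yxxyxx
Step 1: δ(r0, y) = (rR, y, R) → y[rR]xxyxx

The machine reaches the reject state rR and halts.

Answer: Reject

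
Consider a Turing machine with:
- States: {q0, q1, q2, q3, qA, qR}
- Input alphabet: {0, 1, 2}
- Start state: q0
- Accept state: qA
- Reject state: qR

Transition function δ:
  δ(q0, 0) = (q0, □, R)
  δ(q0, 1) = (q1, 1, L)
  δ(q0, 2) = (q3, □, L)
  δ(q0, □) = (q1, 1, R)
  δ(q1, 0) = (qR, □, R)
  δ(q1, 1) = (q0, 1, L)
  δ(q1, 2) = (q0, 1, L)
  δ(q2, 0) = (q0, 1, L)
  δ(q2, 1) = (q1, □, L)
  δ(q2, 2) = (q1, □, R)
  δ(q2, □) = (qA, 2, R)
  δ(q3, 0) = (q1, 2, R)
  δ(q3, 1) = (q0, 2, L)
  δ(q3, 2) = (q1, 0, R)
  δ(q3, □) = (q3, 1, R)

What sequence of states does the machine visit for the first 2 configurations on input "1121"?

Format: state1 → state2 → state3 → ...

Execution trace:
Initial: [q0]1121
Step 1: δ(q0, 1) = (q1, 1, L) → [q1]□1121

No transition is defined for δ(q1, □). By convention the machine halts and rejects.

State sequence: q0 → q1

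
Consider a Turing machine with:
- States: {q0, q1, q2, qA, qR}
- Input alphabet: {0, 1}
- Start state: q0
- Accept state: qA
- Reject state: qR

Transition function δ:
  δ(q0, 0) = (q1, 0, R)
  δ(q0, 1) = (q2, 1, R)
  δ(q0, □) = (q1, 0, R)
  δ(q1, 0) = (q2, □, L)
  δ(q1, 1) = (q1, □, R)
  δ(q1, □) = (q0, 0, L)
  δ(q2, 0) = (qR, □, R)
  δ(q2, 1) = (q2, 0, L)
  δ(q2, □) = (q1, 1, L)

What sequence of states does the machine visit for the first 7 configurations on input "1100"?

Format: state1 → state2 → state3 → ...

Execution trace:
Initial: [q0]1100
Step 1: δ(q0, 1) = (q2, 1, R) → 1[q2]100
Step 2: δ(q2, 1) = (q2, 0, L) → [q2]1000
Step 3: δ(q2, 1) = (q2, 0, L) → [q2]□0000
Step 4: δ(q2, □) = (q1, 1, L) → [q1]□10000
Step 5: δ(q1, □) = (q0, 0, L) → [q0]□010000
Step 6: δ(q0, □) = (q1, 0, R) → 0[q1]010000

State sequence: q0 → q2 → q2 → q2 → q1 → q0 → q1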